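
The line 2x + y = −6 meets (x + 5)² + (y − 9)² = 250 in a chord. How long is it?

14√5

The distance from (−5, 9) to the line is 5/√5, and r² = 250.
Chord = 2√(r² − d²) = 2·√(245) = 14√5.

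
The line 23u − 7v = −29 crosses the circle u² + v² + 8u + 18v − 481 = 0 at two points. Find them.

(−11, −32) and (3, 14)

From the line, v = (29 + 23u)/7. Substituting:
578u² + 4624u − 19074 = 0  ⟹  u² + 8u − 33 = 0
u = 3 or u = −11, giving (3, 14) and (−11, −32).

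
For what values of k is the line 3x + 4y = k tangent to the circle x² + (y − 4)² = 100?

k = −34 or k = 66

For a tangent, require d(centre, line) = r = 10.
|3·0 + 4·4 − k| / √25 = 10
|k − (16)| = 10·5, so k = 66 or k = −34.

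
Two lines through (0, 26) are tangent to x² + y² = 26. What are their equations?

Let a tangent through (0, 26) have slope m. Its distance from (0, 0) must equal √26:
[m·(0) − (−26)]² = 26(m² + 1)
m² − 25 = 0, so m = 5 or m = −5.
Through (0, 26) these give 5x − y = −26 and 5x + y = 26.

5x − y = −26 and 5x + y = 26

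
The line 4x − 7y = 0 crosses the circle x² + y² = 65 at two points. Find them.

Substitute y = (4x)/7:
65x² − 3185 = 0  ⟹  x² − 49 = 0
x = 7 or x = −7, giving (7, 4) and (−7, −4).

(−7, −4) and (7, 4)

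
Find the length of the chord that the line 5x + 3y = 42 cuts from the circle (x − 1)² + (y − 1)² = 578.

8√34

The distance from (1, 1) to the line is 34/√34, and r² = 578.
Half the chord is √(r² − d²) = √(544), so the full chord is 8√34.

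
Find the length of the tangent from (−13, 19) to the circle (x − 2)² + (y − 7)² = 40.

Centre (2, 7), r² = 40. |PO|² = (−15)² + (12)² = 369.
By the tangent–radius right angle, tangent length = √(|PO|² − r²) = √329.

√329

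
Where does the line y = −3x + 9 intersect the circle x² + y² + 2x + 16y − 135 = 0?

Substitute y = −3x + 9:
10x² − 100x + 90 = 0  ⟹  x² − 10x + 9 = 0
x = 9 or x = 1, giving (9, −18) and (1, 6).

(1, 6) and (9, −18)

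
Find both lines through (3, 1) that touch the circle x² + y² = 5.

2x − y = 5 and x + 2y = 5

Write the tangent as mx − y + (1 − m·(3)) = 0 and set its distance from the centre to √5:
(−3m − (−1))² = 5(m² + 1)
2m² − 3m − 2 = 0, so m = 2 or m = −1/2.
With m = 2: 2x − y = 5. With m = −1/2: x + 2y = 5.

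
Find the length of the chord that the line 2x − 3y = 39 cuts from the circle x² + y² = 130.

From the line, y = (−39 + 2x)/3. Substituting:
13x² − 156x + 351 = 0  ⟹  x² − 12x + 27 = 0
x = 9 or x = 3, giving (9, −7) and (3, −11).
|(9, −7) − (3, −11)| = √((6)² + (4)²) = 2√13.

2√13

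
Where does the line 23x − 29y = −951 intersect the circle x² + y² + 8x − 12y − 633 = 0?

(−30, 9) and (−1, 32)

Substitute y = (951 + 23x)/29:
1370x² + 42470x + 41100 = 0  ⟹  x² + 31x + 30 = 0
x = −1 or x = −30, giving (−1, 32) and (−30, 9).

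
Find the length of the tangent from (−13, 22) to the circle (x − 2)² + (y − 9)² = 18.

2√94

Centre (2, 9), r² = 18. |PO|² = (−15)² + (13)² = 394.
By the tangent–radius right angle, tangent length = √(|PO|² − r²) = √376 = 2√94.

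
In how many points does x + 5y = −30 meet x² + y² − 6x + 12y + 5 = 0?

2

Centre (3, −6), r² = 40. Distance² from centre to line = (3)²/26 = 9/26.
Since d² < r², the line cuts the circle twice.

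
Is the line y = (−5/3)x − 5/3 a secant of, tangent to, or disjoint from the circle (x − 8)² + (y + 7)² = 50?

secant

Substituting the line into the circle gives 34x² − 304x + 382 = 0.
Δ = 92416 − 51952 = 40464.
Two real roots: the line is a secant.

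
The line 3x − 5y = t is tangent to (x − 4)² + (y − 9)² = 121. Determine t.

For a tangent, require d(centre, line) = r = 11.
|3·4 − 5·9 − t| / √34 = 11
|t − (−33)| = 11√34.

t = −33 ± 11√34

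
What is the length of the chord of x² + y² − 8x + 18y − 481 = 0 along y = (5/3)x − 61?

2√34

Centre (4, −9), r² = 578. Perpendicular distance d from centre to line = |−136| / √34 = 136/√34.
Chord = 2√(r² − d²) = 2·√(34) = 2√34.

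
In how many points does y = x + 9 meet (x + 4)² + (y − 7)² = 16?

d² = (1·(−4) − 1·7 − (−9))²/2 = 2; r² = 16.
Since d² < r², the line cuts the circle twice.

2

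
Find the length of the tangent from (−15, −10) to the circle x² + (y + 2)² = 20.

The centre is (0, −2) and r = 2√5. The square of the distance from P to the centre is 225 + 64 = 289.
Power of the point: PT² = |PO|² − r² = 269, so PT = √269.

√269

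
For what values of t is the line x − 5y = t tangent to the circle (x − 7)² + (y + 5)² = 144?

t = 32 ± 12√26

The line touches the circle iff its distance from (7, −5) is 12:
|1·7 − 5·(−5) − t| / √26 = 12
|t − (32)| = 12√26.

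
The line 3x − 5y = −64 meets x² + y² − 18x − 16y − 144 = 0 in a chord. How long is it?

Centre (9, 8), r² = 289. Perpendicular distance d from centre to line = |51| / √34 = 51/√34.
Half the chord is √(r² − d²) = √(425/2), so the full chord is 5√34.

5√34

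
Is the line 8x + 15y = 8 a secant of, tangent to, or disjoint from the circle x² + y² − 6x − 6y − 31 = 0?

Substituting the line into the circle gives 289x² − 758x − 7631 = 0.
Δ = 574564 − (−8821436) = 9396000.
Two real roots: the line is a secant.

secant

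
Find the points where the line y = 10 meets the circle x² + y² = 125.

Express y = 10 and substitute into the circle:
x² − 25 = 0
x = 5 or x = −5, giving (5, 10) and (−5, 10).

(−5, 10) and (5, 10)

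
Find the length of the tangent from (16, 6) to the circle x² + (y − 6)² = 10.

√246

The centre is (0, 6) and r = √10. The square of the distance from P to the centre is 256 + 0 = 256.
By the tangent–radius right angle, tangent length = √(|PO|² − r²) = √246.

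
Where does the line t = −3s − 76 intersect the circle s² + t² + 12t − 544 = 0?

(−24, −4) and (−18, −22)

From the line, t = −3s − 76. Substituting:
10s² + 420s + 4320 = 0  ⟹  s² + 42s + 432 = 0
s = −18 or s = −24, giving (−18, −22) and (−24, −4).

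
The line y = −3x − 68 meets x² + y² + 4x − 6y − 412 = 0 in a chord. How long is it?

From the line, y = −3x − 68. Substituting:
10x² + 430x + 4620 = 0  ⟹  x² + 43x + 462 = 0
x = −21 or x = −22, giving (−21, −5) and (−22, −2).
Chord length = distance between (−21, −5) and (−22, −2) = √10 = √10.

√10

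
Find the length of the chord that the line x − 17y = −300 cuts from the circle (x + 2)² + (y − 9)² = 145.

The distance from (−2, 9) to the line is 145/√290, and r² = 145.
Half the chord is √(r² − d²) = √(145/2), so the full chord is √290.

√290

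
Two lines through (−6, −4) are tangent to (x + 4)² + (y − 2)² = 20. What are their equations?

2x + y = −16 and x − 2y = 2

A line y − (−4) = m(x − (−6)) is tangent when its distance from (−4, 2) is 2√5:
(2m − (6))² = 20(m² + 1)
2m² + 3m − 2 = 0, so m = −2 or m = 1/2.
Through (−6, −4) these give 2x + y = −16 and x − 2y = 2.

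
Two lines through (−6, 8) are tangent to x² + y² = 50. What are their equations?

A line y − (8) = m(x − (−6)) is tangent when its distance from (0, 0) is 5√2:
[m·(6) − (−8)]² = 50(m² + 1)
7m² − 48m − 7 = 0, so m = 7 or m = −1/7.
Through (−6, 8) these give 7x − y = −50 and x + 7y = 50.

7x − y = −50 and x + 7y = 50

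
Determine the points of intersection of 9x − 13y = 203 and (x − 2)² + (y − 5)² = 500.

(−2, −17) and (24, 1)

Express y = (−203 + 9x)/13 and substitute into the circle:
250x² − 5500x − 12000 = 0  ⟹  x² − 22x − 48 = 0
x = 24 or x = −2, giving (24, 1) and (−2, −17).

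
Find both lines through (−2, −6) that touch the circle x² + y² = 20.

x − 2y = 10 and 2x + y = −10

Let a tangent through (−2, −6) have slope m. Its distance from (0, 0) must equal 2√5:
[m·(2) − (6)]² = 20(m² + 1)
2m² + 3m − 2 = 0, so m = 1/2 or m = −2.
With m = 1/2: x − 2y = 10. With m = −2: 2x + y = −10.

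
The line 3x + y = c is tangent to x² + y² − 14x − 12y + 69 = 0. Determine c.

The line touches the circle iff its distance from (7, 6) is 4:
|3·7 + 1·6 − c| / √10 = 4
|c − (27)| = 4√10.

c = 27 ± 4√10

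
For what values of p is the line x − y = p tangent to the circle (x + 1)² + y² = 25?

Tangency holds when the distance from the centre (−1, 0) to the line equals the radius 5:
|1·(−1) − 1·0 − p| / √2 = 5
|p − (−1)| = 5√2.

p = −1 ± 5√2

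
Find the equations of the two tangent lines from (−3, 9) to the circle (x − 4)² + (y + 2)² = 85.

Write the tangent as mx − y + (9 − m·(−3)) = 0 and set its distance from the centre to √85:
[m·(7) − (−11)]² = 85(m² + 1)
18m² − 77m − 18 = 0, so m = 9/2 or m = −2/9.
With m = 9/2: 9x − 2y = −45. With m = −2/9: 2x + 9y = 75.

9x − 2y = −45 and 2x + 9y = 75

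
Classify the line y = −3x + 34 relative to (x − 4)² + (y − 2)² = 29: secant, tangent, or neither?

neither

Substituting the line into the circle gives 10x² − 200x + 1011 = 0.
Δ = 40000 − 40440 = −440.
No real roots: the line does not meet the circle.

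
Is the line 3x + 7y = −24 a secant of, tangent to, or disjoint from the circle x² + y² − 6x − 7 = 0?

d² = (3·3 + 7·0 − (−24))²/58 = 1089/58; r² = 16.
Since d² > r², the line lies outside the circle.

disjoint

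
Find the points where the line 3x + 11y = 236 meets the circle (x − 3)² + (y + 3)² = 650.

Substitute y = (236 − 3x)/11:
130x² − 2340x − 5200 = 0  ⟹  x² − 18x − 40 = 0
x = 20 or x = −2, giving (20, 16) and (−2, 22).

(−2, 22) and (20, 16)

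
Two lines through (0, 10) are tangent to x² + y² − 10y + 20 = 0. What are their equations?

2x + y = 10 and 2x − y = −10

Write the tangent as mx − y + (10 − m·(0)) = 0 and set its distance from the centre to √5:
(0m − (−5))² = 5(m² + 1)
m² − 4 = 0, so m = −2 or m = 2.
With m = −2: 2x + y = 10. With m = 2: 2x − y = −10.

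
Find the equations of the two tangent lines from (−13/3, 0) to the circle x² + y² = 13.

Write the tangent as mx − y + (0 − m·(−13/3)) = 0 and set its distance from the centre to √13:
(13/3m − (0))² = 13(m² + 1)
4m² − 9 = 0, so m = 3/2 or m = −3/2.
Through (−13/3, 0) these give 3x − 2y = −13 and 3x + 2y = −13.

3x − 2y = −13 and 3x + 2y = −13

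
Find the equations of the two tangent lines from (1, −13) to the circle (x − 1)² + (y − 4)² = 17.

Let a tangent through (1, −13) have slope m. Its distance from (1, 4) must equal √17:
(0m − (17))² = 17(m² + 1)
m² − 16 = 0, so m = −4 or m = 4.
Through (1, −13) these give 4x + y = −9 and 4x − y = 17.

4x + y = −9 and 4x − y = 17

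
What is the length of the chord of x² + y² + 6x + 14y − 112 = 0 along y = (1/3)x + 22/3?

2√10

Express y = (22 + x)/3 and substitute into the circle:
10x² + 140x + 400 = 0  ⟹  x² + 14x + 40 = 0
x = −4 or x = −10, giving (−4, 6) and (−10, 4).
Chord length = distance between (−4, 6) and (−10, 4) = √40 = 2√10.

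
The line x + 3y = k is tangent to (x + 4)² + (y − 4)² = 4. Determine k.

For a tangent, require d(centre, line) = r = 2.
|1·(−4) + 3·4 − k| / √10 = 2
|k − (8)| = 2√10.

k = 8 ± 2√10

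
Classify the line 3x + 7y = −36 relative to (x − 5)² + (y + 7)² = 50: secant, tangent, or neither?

secant

d² = (3·5 + 7·(−7) − (−36))²/58 = 2/29; r² = 50.
Since d² < r², the line cuts the circle twice.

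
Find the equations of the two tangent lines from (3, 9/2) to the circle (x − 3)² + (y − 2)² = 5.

A line y − (9/2) = m(x − (3)) is tangent when its distance from (3, 2) is √5:
[m·(0) − (−5/2)]² = 5(m² + 1)
4m² − 1 = 0, so m = −1/2 or m = 1/2.
With m = −1/2: x + 2y = 12. With m = 1/2: x − 2y = −6.

x + 2y = 12 and x − 2y = −6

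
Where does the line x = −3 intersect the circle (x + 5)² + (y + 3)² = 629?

(−3, −28) and (−3, 22)

The line gives x = −3. Substituting into the circle:
y² + 6y − 616 = 0
y = 22 or y = −28, giving (−3, 22) and (−3, −28).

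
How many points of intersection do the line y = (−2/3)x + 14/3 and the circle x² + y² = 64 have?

2

d² = (2·0 + 3·0 − (14))²/13 = 196/13; r² = 64.
Since d² < r², the line cuts the circle twice.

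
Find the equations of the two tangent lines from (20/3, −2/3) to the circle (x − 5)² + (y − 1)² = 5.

x − 2y = 8 and 2x − y = 14

Write the tangent as mx − y + (−2/3 − m·(20/3)) = 0 and set its distance from the centre to √5:
[m·(−5/3) − (5/3)]² = 5(m² + 1)
2m² − 5m + 2 = 0, so m = 1/2 or m = 2.
With m = 1/2: x − 2y = 8. With m = 2: 2x − y = 14.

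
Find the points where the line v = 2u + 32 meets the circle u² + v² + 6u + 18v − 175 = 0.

(−19, −6) and (−15, 2)

Substitute v = 2u + 32:
5u² + 170u + 1425 = 0  ⟹  u² + 34u + 285 = 0
u = −15 or u = −19, giving (−15, 2) and (−19, −6).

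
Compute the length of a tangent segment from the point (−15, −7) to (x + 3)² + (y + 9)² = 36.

The centre is (−3, −9) and r = 6. The square of the distance from P to the centre is 144 + 4 = 148.
Power of the point: PT² = |PO|² − r² = 112, so PT = 4√7.

4√7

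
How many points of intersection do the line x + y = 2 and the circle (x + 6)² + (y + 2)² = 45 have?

Substituting the line into the circle gives 2x² + 4x + 7 = 0.
Discriminant = (4)² − 4·2·(7) = −40 < 0.
No real roots: the line does not meet the circle.

0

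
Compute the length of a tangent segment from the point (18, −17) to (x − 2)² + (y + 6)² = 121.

16

The centre is (2, −6) and r = 11. The square of the distance from P to the centre is 256 + 121 = 377.
Power of the point: PT² = |PO|² − r² = 256, so PT = 16.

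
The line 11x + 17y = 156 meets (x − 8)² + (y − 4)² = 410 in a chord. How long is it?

2√410

The distance from (8, 4) to the line is 0/√410, and r² = 410.
Half the chord is √(r² − d²) = √(410), so the full chord is 2√410.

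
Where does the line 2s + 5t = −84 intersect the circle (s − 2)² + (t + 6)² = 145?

(−7, −14) and (3, −18)

Express t = (−84 − 2s)/5 and substitute into the circle:
29s² + 116s − 609 = 0  ⟹  s² + 4s − 21 = 0
s = 3 or s = −7, giving (3, −18) and (−7, −14).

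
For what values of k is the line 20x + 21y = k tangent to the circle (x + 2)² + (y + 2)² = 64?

For a tangent, require d(centre, line) = r = 8.
|20·(−2) + 21·(−2) − k| / √841 = 8
|k − (−82)| = 8·29, so k = 150 or k = −314.

k = −314 or k = 150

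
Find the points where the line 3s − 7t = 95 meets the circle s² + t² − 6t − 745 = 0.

(−15, −20) and (27, −2)

Substitute t = (−95 + 3s)/7:
58s² − 696s − 23490 = 0  ⟹  s² − 12s − 405 = 0
s = 27 or s = −15, giving (27, −2) and (−15, −20).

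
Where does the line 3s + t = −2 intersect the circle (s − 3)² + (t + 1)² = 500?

(−7, 19) and (7, −23)

From the line, t = −3s − 2. Substituting:
10s² − 490 = 0  ⟹  s² − 49 = 0
s = 7 or s = −7, giving (7, −23) and (−7, 19).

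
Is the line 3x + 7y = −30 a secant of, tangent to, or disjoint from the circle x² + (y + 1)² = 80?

secant

Substituting the line into the circle gives 58x² + 138x − 3391 = 0.
Discriminant = (138)² − 4·58·(−3391) = 805756 > 0.
Two real roots: the line is a secant.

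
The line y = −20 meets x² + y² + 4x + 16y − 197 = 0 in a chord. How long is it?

The distance from (−2, −8) to the line is 12, and r² = 265.
Half the chord is √(r² − d²) = √(121), so the full chord is 22.

22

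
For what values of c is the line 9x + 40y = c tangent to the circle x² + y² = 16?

The line touches the circle iff its distance from (0, 0) is 4:
|9·0 + 40·0 − c| / √1681 = 4
|c| = 4·41, so c = 164 or c = −164.

c = −164 or c = 164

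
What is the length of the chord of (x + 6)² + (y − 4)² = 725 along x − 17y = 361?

Centre (−6, 4), r² = 725. Perpendicular distance d from centre to line = |−435| / √290 = 435/√290.
Half the chord is √(r² − d²) = √(145/2), so the full chord is √290.

√290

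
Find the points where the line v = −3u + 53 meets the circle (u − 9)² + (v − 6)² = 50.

(14, 11) and (16, 5)

From the line, v = −3u + 53. Substituting:
10u² − 300u + 2240 = 0  ⟹  u² − 30u + 224 = 0
u = 16 or u = 14, giving (16, 5) and (14, 11).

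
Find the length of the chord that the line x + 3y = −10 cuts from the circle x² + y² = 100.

Centre (0, 0), r² = 100. Perpendicular distance d from centre to line = |10| / √10 = 10/√10.
Half the chord is √(r² − d²) = √(90), so the full chord is 6√10.

6√10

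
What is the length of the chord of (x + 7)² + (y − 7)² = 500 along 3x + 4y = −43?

Express y = (−43 − 3x)/4 and substitute into the circle:
25x² + 650x − 2175 = 0  ⟹  x² + 26x − 87 = 0
x = 3 or x = −29, giving (3, −13) and (−29, 11).
|(3, −13) − (−29, 11)| = √((32)² + (−24)²) = 40.

40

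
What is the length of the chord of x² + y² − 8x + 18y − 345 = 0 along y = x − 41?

The distance from (4, −9) to the line is 28/√2, and r² = 442.
Half the chord is √(r² − d²) = √(50), so the full chord is 10√2.

10√2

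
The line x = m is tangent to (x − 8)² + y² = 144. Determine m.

The line touches the circle iff its distance from (8, 0) is 12:
|1·8 + 0·0 − m| / √1 = 12
|m − (8)| = 12, so m = 20 or m = −4.

m = −4 or m = 20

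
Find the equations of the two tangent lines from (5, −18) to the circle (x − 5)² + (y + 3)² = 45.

2x + y = −8 and 2x − y = 28

Let a tangent through (5, −18) have slope m. Its distance from (5, −3) must equal 3√5:
[m·(0) − (15)]² = 45(m² + 1)
m² − 4 = 0, so m = −2 or m = 2.
With m = −2: 2x + y = −8. With m = 2: 2x − y = 28.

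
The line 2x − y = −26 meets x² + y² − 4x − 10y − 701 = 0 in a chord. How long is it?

22√5

Substitute y = 2x + 26:
5x² + 80x − 285 = 0  ⟹  x² + 16x − 57 = 0
x = 3 or x = −19, giving (3, 32) and (−19, −12).
Chord length = distance between (3, 32) and (−19, −12) = √2420 = 22√5.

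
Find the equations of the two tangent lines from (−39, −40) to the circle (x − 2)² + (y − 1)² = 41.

4x − 5y = 44 and 5x − 4y = −35

Let a tangent through (−39, −40) have slope m. Its distance from (2, 1) must equal √41:
[m·(41) − (41)]² = 41(m² + 1)
20m² − 41m + 20 = 0, so m = 4/5 or m = 5/4.
Through (−39, −40) these give 4x − 5y = 44 and 5x − 4y = −35.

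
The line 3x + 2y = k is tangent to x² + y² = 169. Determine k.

For a tangent, require d(centre, line) = r = 13.
|3·0 + 2·0 − k| / √13 = 13
|k| = 13√13.

k = ±13√13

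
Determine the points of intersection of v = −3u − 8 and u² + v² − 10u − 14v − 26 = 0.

(−5, 7) and (−3, 1)

From the line, v = −3u − 8. Substituting:
10u² + 80u + 150 = 0  ⟹  u² + 8u + 15 = 0
u = −3 or u = −5, giving (−3, 1) and (−5, 7).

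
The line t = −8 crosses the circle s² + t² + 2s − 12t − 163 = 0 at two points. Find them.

(−3, −8) and (1, −8)

From the line, t = −8. Substituting:
s² + 2s − 3 = 0
s = 1 or s = −3, giving (1, −8) and (−3, −8).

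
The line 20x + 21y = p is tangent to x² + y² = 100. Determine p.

The line touches the circle iff its distance from (0, 0) is 10:
|20·0 + 21·0 − p| / √841 = 10
|p| = 10·29, so p = 290 or p = −290.

p = −290 or p = 290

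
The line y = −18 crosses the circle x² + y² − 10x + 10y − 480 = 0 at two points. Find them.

From the line, y = −18. Substituting:
x² − 10x − 336 = 0
x = 24 or x = −14, giving (24, −18) and (−14, −18).

(−14, −18) and (24, −18)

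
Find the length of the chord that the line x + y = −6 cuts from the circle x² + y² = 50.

8√2

Centre (0, 0), r² = 50. Perpendicular distance d from centre to line = |6| / √2 = 6/√2.
Chord = 2√(r² − d²) = 2·√(32) = 8√2.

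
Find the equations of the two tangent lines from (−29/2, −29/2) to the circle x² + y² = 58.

Write the tangent as mx − y + (−29/2 − m·(−29/2)) = 0 and set its distance from the centre to √58:
[m·(29/2) − (29/2)]² = 58(m² + 1)
21m² − 58m + 21 = 0, so m = 3/7 or m = 7/3.
Through (−29/2, −29/2) these give 3x − 7y = 58 and 7x − 3y = −58.

3x − 7y = 58 and 7x − 3y = −58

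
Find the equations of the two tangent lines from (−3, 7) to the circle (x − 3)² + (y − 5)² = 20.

A line y − (7) = m(x − (−3)) is tangent when its distance from (3, 5) is 2√5:
(6m − (−2))² = 20(m² + 1)
2m² + 3m − 2 = 0, so m = −2 or m = 1/2.
With m = −2: 2x + y = 1. With m = 1/2: x − 2y = −17.

2x + y = 1 and x − 2y = −17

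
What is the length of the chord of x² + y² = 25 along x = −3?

8

The line gives x = −3. Substituting into the circle:
y² − 16 = 0
y = 4 or y = −4, giving (−3, 4) and (−3, −4).
Chord length = distance between (−3, 4) and (−3, −4) = √64 = 8.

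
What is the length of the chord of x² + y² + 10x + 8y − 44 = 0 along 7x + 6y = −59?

2√85

Substitute y = (−59 − 7x)/6:
85x² + 850x − 935 = 0  ⟹  x² + 10x − 11 = 0
x = 1 or x = −11, giving (1, −11) and (−11, 3).
Chord length = distance between (1, −11) and (−11, 3) = √340 = 2√85.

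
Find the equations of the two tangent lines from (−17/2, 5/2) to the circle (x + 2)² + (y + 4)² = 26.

Write the tangent as mx − y + (5/2 − m·(−17/2)) = 0 and set its distance from the centre to √26:
(13/2m − (−13/2))² = 26(m² + 1)
5m² + 26m + 5 = 0, so m = −1/5 or m = −5.
With m = −1/5: x + 5y = 4. With m = −5: 5x + y = −40.

x + 5y = 4 and 5x + y = −40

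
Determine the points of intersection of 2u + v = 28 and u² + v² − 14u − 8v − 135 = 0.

From the line, v = −2u + 28. Substituting:
5u² − 110u + 425 = 0  ⟹  u² − 22u + 85 = 0
u = 17 or u = 5, giving (17, −6) and (5, 18).

(5, 18) and (17, −6)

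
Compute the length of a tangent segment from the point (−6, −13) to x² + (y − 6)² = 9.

The centre is (0, 6) and r = 3. The square of the distance from P to the centre is 36 + 361 = 397.
The tangent meets the radius at right angles, so tangent² = |PO|² − r² = 397 − 9 = 388.

2√97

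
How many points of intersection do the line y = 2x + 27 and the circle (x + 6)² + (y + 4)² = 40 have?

Substituting the line into the circle gives 5x² + 136x + 957 = 0.
Δ = 18496 − 19140 = −644.
No real roots: the line does not meet the circle.

0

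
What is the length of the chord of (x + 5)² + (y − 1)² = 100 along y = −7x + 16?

10√2

Express y = −7x + 16 and substitute into the circle:
50x² − 200x + 150 = 0  ⟹  x² − 4x + 3 = 0
x = 3 or x = 1, giving (3, −5) and (1, 9).
Chord length = distance between (3, −5) and (1, 9) = √200 = 10√2.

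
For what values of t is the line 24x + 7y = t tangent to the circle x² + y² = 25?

t = −125 or t = 125

The line touches the circle iff its distance from (0, 0) is 5:
|24·0 + 7·0 − t| / √625 = 5
|t| = 5·25, so t = 125 or t = −125.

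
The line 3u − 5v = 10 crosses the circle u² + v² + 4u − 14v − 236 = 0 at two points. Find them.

From the line, v = (−10 + 3u)/5. Substituting:
34u² − 170u − 5100 = 0  ⟹  u² − 5u − 150 = 0
u = 15 or u = −10, giving (15, 7) and (−10, −8).

(−10, −8) and (15, 7)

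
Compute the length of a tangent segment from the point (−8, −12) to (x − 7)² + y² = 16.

The centre is (7, 0) and r = 4. The square of the distance from P to the centre is 225 + 144 = 369.
The tangent meets the radius at right angles, so tangent² = |PO|² − r² = 369 − 16 = 353.

√353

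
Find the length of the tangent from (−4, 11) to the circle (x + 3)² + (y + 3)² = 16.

With centre O = (−3, −3), |OP|² = 197 and r² = 16.
Power of the point: PT² = |PO|² − r² = 181, so PT = √181.

√181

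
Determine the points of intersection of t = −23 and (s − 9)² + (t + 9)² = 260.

(1, −23) and (17, −23)

Express t = −23 and substitute into the circle:
s² − 18s + 17 = 0
s = 17 or s = 1, giving (17, −23) and (1, −23).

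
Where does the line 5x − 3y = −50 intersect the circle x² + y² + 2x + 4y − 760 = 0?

(−22, −20) and (5, 25)

Express y = (50 + 5x)/3 and substitute into the circle:
34x² + 578x − 3740 = 0  ⟹  x² + 17x − 110 = 0
x = 5 or x = −22, giving (5, 25) and (−22, −20).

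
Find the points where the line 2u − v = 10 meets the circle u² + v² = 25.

Substitute v = 2u − 10:
5u² − 40u + 75 = 0  ⟹  u² − 8u + 15 = 0
u = 5 or u = 3, giving (5, 0) and (3, −4).

(3, −4) and (5, 0)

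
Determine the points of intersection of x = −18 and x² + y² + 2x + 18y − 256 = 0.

(−18, −16) and (−18, −2)

The line gives x = −18. Substituting into the circle:
y² + 18y + 32 = 0
y = −2 or y = −16, giving (−18, −2) and (−18, −16).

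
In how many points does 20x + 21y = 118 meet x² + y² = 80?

2

Substituting the line into the circle gives 841x² − 4720x − 21356 = 0.
Δ = 22278400 − (−71841584) = 94119984.
Two real roots: the line is a secant.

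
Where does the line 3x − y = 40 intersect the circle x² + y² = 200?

Express y = 3x − 40 and substitute into the circle:
10x² − 240x + 1400 = 0  ⟹  x² − 24x + 140 = 0
x = 14 or x = 10, giving (14, 2) and (10, −10).

(10, −10) and (14, 2)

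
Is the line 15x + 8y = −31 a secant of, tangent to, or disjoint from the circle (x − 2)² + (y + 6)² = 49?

secant

Centre (2, −6), r² = 49. Distance² from centre to line = (13)²/289 = 169/289.
Since d² < r², the line cuts the circle twice.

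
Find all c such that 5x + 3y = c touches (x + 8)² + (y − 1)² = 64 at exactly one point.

Tangency holds when the distance from the centre (−8, 1) to the line equals the radius 8:
|5·(−8) + 3·1 − c| / √34 = 8
|c − (−37)| = 8√34.

c = −37 ± 8√34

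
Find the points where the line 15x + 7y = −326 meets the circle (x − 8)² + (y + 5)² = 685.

(−18, −8) and (−11, −23)

From the line, y = (−326 − 15x)/7. Substituting:
274x² + 7946x + 54252 = 0  ⟹  x² + 29x + 198 = 0
x = −11 or x = −18, giving (−11, −23) and (−18, −8).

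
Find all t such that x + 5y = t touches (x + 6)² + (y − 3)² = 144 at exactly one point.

t = 9 ± 12√26

Tangency holds when the distance from the centre (−6, 3) to the line equals the radius 12:
|1·(−6) + 5·3 − t| / √26 = 12
|t − (9)| = 12√26.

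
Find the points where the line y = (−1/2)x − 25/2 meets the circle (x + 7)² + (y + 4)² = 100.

(−17, −4) and (−1, −12)

Express y = (−25 − x)/2 and substitute into the circle:
5x² + 90x + 85 = 0  ⟹  x² + 18x + 17 = 0
x = −1 or x = −17, giving (−1, −12) and (−17, −4).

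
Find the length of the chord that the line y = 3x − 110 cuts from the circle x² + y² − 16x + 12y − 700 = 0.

Centre (8, −6), r² = 800. Perpendicular distance d from centre to line = |−80| / √10 = 80/√10.
Half the chord is √(r² − d²) = √(160), so the full chord is 8√10.

8√10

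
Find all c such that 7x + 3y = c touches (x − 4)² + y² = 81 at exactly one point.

c = 28 ± 9√58

For a tangent, require d(centre, line) = r = 9.
|7·4 + 3·0 − c| / √58 = 9
|c − (28)| = 9√58.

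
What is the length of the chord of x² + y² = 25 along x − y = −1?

7√2

Express y = x + 1 and substitute into the circle:
2x² + 2x − 24 = 0  ⟹  x² + x − 12 = 0
x = 3 or x = −4, giving (3, 4) and (−4, −3).
|(3, 4) − (−4, −3)| = √((7)² + (7)²) = 7√2.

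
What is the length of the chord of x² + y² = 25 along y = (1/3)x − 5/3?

Express y = (−5 + x)/3 and substitute into the circle:
10x² − 10x − 200 = 0  ⟹  x² − x − 20 = 0
x = 5 or x = −4, giving (5, 0) and (−4, −3).
Chord length = distance between (5, 0) and (−4, −3) = √90 = 3√10.

3√10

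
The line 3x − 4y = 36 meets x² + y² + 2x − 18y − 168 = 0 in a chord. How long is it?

Express y = (−36 + 3x)/4 and substitute into the circle:
25x² − 400x + 1200 = 0  ⟹  x² − 16x + 48 = 0
x = 12 or x = 4, giving (12, 0) and (4, −6).
|(12, 0) − (4, −6)| = √((8)² + (6)²) = 10.

10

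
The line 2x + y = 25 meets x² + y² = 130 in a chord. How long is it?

The distance from (0, 0) to the line is 25/√5, and r² = 130.
Half the chord is √(r² − d²) = √(5), so the full chord is 2√5.

2√5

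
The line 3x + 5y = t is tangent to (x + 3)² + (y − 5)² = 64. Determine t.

For a tangent, require d(centre, line) = r = 8.
|3·(−3) + 5·5 − t| / √34 = 8
|t − (16)| = 8√34.

t = 16 ± 8√34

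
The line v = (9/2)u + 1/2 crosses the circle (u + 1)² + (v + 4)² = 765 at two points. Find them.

Express v = (1 + 9u)/2 and substitute into the circle:
85u² + 170u − 2975 = 0  ⟹  u² + 2u − 35 = 0
u = 5 or u = −7, giving (5, 23) and (−7, −31).

(−7, −31) and (5, 23)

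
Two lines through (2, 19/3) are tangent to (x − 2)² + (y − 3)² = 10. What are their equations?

Write the tangent as mx − y + (19/3 − m·(2)) = 0 and set its distance from the centre to √10:
[m·(0) − (−10/3)]² = 10(m² + 1)
9m² − 1 = 0, so m = −1/3 or m = 1/3.
Through (2, 19/3) these give x + 3y = 21 and x − 3y = −17.

x + 3y = 21 and x − 3y = −17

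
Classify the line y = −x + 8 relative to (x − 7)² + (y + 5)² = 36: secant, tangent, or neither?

secant

Substituting the line into the circle gives 2x² − 40x + 182 = 0.
Discriminant = (−40)² − 4·2·(182) = 144 > 0.
Two real roots: the line is a secant.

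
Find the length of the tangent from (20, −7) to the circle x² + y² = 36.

√413

Centre (0, 0), r² = 36. |PO|² = (20)² + (−7)² = 449.
The tangent meets the radius at right angles, so tangent² = |PO|² − r² = 449 − 36 = 413.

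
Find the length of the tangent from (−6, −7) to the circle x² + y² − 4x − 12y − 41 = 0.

The centre is (2, 6) and r = 9. The square of the distance from P to the centre is 64 + 169 = 233.
By the tangent–radius right angle, tangent length = √(|PO|² − r²) = √152 = 2√38.

2√38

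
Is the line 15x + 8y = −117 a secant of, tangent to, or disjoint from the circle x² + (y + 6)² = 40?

secant

d² = (15·0 + 8·(−6) − (−117))²/289 = 4761/289; r² = 40.
Since d² < r², the line cuts the circle twice.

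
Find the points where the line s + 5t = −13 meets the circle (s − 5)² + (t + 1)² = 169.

(−8, −1) and (17, −6)

Substitute t = (−13 − s)/5:
26s² − 234s − 3536 = 0  ⟹  s² − 9s − 136 = 0
s = 17 or s = −8, giving (17, −6) and (−8, −1).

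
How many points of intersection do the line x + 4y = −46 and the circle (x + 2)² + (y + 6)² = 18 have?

Substituting the line into the circle gives 17x² + 108x + 260 = 0.
Discriminant = (108)² − 4·17·(260) = −6016 < 0.
No real roots: the line does not meet the circle.

0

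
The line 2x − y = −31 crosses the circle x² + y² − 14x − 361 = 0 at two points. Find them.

(−12, 7) and (−10, 11)

Substitute y = 2x + 31:
5x² + 110x + 600 = 0  ⟹  x² + 22x + 120 = 0
x = −10 or x = −12, giving (−10, 11) and (−12, 7).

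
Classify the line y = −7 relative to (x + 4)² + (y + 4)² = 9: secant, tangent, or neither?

Substituting the line into the circle gives x² + 8x + 16 = 0.
Δ = 64 − 64 = 0.
A repeated root: the line is tangent.

tangent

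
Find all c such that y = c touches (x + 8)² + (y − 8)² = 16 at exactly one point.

The line touches the circle iff its distance from (−8, 8) is 4:
|0·(−8) + 1·8 − c| / √1 = 4
|c − (8)| = 4, so c = 12 or c = 4.

c = 4 or c = 12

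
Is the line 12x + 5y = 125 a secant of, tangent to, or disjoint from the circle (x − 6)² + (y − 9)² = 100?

secant

Substituting the line into the circle gives 169x² − 2220x + 4800 = 0.
Discriminant = (−2220)² − 4·169·(4800) = 1683600 > 0.
Two real roots: the line is a secant.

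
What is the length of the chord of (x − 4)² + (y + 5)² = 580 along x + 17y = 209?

Substitute y = (209 − x)/17:
290x² − 2900x − 76560 = 0  ⟹  x² − 10x − 264 = 0
x = 22 or x = −12, giving (22, 11) and (−12, 13).
|(22, 11) − (−12, 13)| = √((34)² + (−2)²) = 2√290.

2√290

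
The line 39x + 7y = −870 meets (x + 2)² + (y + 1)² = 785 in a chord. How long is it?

√1570

Express y = (−870 − 39x)/7 and substitute into the circle:
1570x² + 67510x + 706500 = 0  ⟹  x² + 43x + 450 = 0
x = −18 or x = −25, giving (−18, −24) and (−25, 15).
Chord length = distance between (−18, −24) and (−25, 15) = √1570 = √1570.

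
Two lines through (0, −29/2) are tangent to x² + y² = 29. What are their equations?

Write the tangent as mx − y + (−29/2 − m·(0)) = 0 and set its distance from the centre to √29:
(0m − (29/2))² = 29(m² + 1)
4m² − 25 = 0, so m = 5/2 or m = −5/2.
With m = 5/2: 5x − 2y = 29. With m = −5/2: 5x + 2y = −29.

5x − 2y = 29 and 5x + 2y = −29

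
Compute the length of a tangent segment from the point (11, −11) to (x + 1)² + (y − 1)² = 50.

The centre is (−1, 1) and r = 5√2. The square of the distance from P to the centre is 144 + 144 = 288.
Power of the point: PT² = |PO|² − r² = 238, so PT = √238.

√238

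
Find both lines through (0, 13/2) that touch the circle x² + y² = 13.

3x + 2y = 13 and 3x − 2y = −13

Let a tangent through (0, 13/2) have slope m. Its distance from (0, 0) must equal √13:
(0m − (−13/2))² = 13(m² + 1)
4m² − 9 = 0, so m = −3/2 or m = 3/2.
With m = −3/2: 3x + 2y = 13. With m = 3/2: 3x − 2y = −13.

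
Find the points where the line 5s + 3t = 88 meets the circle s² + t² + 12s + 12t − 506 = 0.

Substitute t = (88 − 5s)/3:
34s² − 952s + 6358 = 0  ⟹  s² − 28s + 187 = 0
s = 17 or s = 11, giving (17, 1) and (11, 11).

(11, 11) and (17, 1)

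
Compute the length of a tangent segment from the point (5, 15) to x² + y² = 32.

√218

Centre (0, 0), r² = 32. |PO|² = (5)² + (15)² = 250.
By the tangent–radius right angle, tangent length = √(|PO|² − r²) = √218.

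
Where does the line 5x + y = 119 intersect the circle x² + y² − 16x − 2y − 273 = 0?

From the line, y = −5x + 119. Substituting:
26x² − 1196x + 13650 = 0  ⟹  x² − 46x + 525 = 0
x = 25 or x = 21, giving (25, −6) and (21, 14).

(21, 14) and (25, −6)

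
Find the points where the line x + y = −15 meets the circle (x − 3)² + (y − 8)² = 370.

(−14, −1) and (−6, −9)

From the line, y = −x − 15. Substituting:
2x² + 40x + 168 = 0  ⟹  x² + 20x + 84 = 0
x = −6 or x = −14, giving (−6, −9) and (−14, −1).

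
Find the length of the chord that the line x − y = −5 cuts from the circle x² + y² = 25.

Centre (0, 0), r² = 25. Perpendicular distance d from centre to line = |5| / √2 = 5/√2.
Chord = 2√(r² − d²) = 2·√(25/2) = 5√2.

5√2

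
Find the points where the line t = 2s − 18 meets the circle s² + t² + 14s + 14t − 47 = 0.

Express t = 2s − 18 and substitute into the circle:
5s² − 30s + 25 = 0  ⟹  s² − 6s + 5 = 0
s = 5 or s = 1, giving (5, −8) and (1, −16).

(1, −16) and (5, −8)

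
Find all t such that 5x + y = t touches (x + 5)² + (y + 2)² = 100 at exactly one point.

For a tangent, require d(centre, line) = r = 10.
|5·(−5) + 1·(−2) − t| / √26 = 10
|t − (−27)| = 10√26.

t = −27 ± 10√26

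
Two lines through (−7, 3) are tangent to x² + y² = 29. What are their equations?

5x + 2y = −29 and 2x − 5y = −29

Write the tangent as mx − y + (3 − m·(−7)) = 0 and set its distance from the centre to √29:
(7m − (−3))² = 29(m² + 1)
10m² + 21m − 10 = 0, so m = −5/2 or m = 2/5.
Through (−7, 3) these give 5x + 2y = −29 and 2x − 5y = −29.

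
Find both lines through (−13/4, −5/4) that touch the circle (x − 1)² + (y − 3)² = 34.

3x + 5y = −16 and 5x + 3y = −20

Write the tangent as mx − y + (−5/4 − m·(−13/4)) = 0 and set its distance from the centre to √34:
(17/4m − (17/4))² = 34(m² + 1)
15m² + 34m + 15 = 0, so m = −3/5 or m = −5/3.
With m = −3/5: 3x + 5y = −16. With m = −5/3: 5x + 3y = −20.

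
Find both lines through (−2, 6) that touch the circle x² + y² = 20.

2x − y = −10 and x + 2y = 10

Write the tangent as mx − y + (6 − m·(−2)) = 0 and set its distance from the centre to 2√5:
[m·(2) − (−6)]² = 20(m² + 1)
2m² − 3m − 2 = 0, so m = 2 or m = −1/2.
Through (−2, 6) these give 2x − y = −10 and x + 2y = 10.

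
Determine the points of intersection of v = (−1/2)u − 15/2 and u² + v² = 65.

Express v = (−15 − u)/2 and substitute into the circle:
5u² + 30u − 35 = 0  ⟹  u² + 6u − 7 = 0
u = 1 or u = −7, giving (1, −8) and (−7, −4).

(−7, −4) and (1, −8)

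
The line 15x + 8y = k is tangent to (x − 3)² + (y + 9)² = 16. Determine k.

For a tangent, require d(centre, line) = r = 4.
|15·3 + 8·(−9) − k| / √289 = 4
|k − (−27)| = 4·17, so k = 41 or k = −95.

k = −95 or k = 41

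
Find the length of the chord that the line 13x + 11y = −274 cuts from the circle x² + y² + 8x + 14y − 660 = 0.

3√290

From the line, y = (−274 − 13x)/11. Substituting:
290x² + 6090x − 46980 = 0  ⟹  x² + 21x − 162 = 0
x = 6 or x = −27, giving (6, −32) and (−27, 7).
|(6, −32) − (−27, 7)| = √((33)² + (−39)²) = 3√290.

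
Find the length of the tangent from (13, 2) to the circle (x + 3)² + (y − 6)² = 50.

√222

The centre is (−3, 6) and r = 5√2. The square of the distance from P to the centre is 256 + 16 = 272.
Power of the point: PT² = |PO|² − r² = 222, so PT = √222.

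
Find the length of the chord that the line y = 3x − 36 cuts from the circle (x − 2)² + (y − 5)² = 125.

√10

Centre (2, 5), r² = 125. Perpendicular distance d from centre to line = |−35| / √10 = 35/√10.
Chord = 2√(r² − d²) = 2·√(5/2) = √10.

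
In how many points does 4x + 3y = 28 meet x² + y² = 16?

0

Substituting the line into the circle gives 25x² − 224x + 640 = 0.
Δ = 50176 − 64000 = −13824.
No real roots: the line does not meet the circle.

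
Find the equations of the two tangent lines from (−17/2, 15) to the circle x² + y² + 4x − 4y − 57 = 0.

Write the tangent as mx − y + (15 − m·(−17/2)) = 0 and set its distance from the centre to √65:
(13/2m − (−13))² = 65(m² + 1)
7m² − 52m − 32 = 0, so m = −4/7 or m = 8.
With m = −4/7: 4x + 7y = 71. With m = 8: 8x − y = −83.

4x + 7y = 71 and 8x − y = −83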